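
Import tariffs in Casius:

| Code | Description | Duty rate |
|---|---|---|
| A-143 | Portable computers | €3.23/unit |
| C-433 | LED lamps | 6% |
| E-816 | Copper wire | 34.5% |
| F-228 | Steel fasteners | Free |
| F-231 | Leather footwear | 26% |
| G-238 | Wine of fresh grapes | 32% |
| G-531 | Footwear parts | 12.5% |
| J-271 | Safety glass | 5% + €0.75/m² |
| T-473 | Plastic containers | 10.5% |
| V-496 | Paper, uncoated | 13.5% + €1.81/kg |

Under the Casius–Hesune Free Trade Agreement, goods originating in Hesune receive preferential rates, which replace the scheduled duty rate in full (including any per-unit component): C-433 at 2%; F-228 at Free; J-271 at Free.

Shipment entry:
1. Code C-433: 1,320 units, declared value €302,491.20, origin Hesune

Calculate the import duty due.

Line 1 (C-433, Hesune, 1,320 units, €302,491.20):
Base rate for C-433 is 6%.
Origin Hesune qualifies under the Casius–Hesune agreement and C-433 is covered: preferential rate 2% applies instead.
Duty = €302,491.20 × 2% = €6,049.82.

€6,049.82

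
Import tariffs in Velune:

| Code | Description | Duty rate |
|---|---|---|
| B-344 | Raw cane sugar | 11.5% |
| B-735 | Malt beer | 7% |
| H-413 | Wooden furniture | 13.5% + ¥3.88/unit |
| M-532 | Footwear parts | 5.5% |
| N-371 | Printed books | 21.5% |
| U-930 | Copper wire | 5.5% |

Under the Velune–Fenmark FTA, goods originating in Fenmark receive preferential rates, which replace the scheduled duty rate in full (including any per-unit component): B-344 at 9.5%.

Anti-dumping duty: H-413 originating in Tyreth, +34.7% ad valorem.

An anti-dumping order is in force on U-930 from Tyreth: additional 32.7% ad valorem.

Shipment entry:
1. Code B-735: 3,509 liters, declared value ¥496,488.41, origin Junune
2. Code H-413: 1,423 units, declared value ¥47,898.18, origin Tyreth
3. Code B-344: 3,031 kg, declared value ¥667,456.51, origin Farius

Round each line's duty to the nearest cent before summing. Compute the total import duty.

¥140,119.85

Line 1 (B-735, Junune, 3,509 liters, ¥496,488.41):
Base rate for B-735 is 7%.
Duty = ¥496,488.41 × 7% = ¥34,754.19.
Line 2 (H-413, Tyreth, 1,423 units, ¥47,898.18):
Base rate for H-413 is 13.5% + ¥3.88/unit.
Additional duty on H-413 from Tyreth: +34.7%. Applied ad valorem rate: 13.5% + 34.7% = 48.2%.
Duty = ¥47,898.18 × 48.2% + 1,423 × ¥3.88 = ¥28,608.16.
Line 3 (B-344, Farius, 3,031 kg, ¥667,456.51):
Base rate for B-344 is 11.5%.
B-344 has an FTA preferential rate, but origin Farius is not Fenmark; base rate stands.
Duty = ¥667,456.51 × 11.5% = ¥76,757.50.
Total = ¥34,754.19 + ¥28,608.16 + ¥76,757.50 = ¥140,119.85.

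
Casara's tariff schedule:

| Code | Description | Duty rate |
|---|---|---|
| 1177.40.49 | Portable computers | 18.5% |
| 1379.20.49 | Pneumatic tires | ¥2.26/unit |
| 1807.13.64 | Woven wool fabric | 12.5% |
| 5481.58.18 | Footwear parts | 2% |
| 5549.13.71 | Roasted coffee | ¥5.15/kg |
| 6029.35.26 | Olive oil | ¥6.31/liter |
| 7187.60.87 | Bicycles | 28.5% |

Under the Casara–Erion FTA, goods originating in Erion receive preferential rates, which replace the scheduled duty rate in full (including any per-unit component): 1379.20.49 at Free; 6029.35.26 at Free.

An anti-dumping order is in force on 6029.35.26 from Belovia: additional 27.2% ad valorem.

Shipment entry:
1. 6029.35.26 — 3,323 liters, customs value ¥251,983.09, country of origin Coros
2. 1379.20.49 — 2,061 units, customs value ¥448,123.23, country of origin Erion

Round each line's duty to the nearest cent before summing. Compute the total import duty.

¥20,968.13

Line 1 (6029.35.26, Coros, 3,323 liters, ¥251,983.09):
Base rate for 6029.35.26 is ¥6.31/liter.
6029.35.26 has an FTA preferential rate, but origin Coros is not Erion; base rate stands.
The additional-duty order on 6029.35.26 targets Belovia, not Coros; it does not apply.
Duty = 3,323 × ¥6.31 = ¥20,968.13.
Line 2 (1379.20.49, Erion, 2,061 units, ¥448,123.23):
Base rate for 1379.20.49 is ¥2.26/unit.
Origin Erion qualifies under the Casara–Erion agreement and 1379.20.49 is covered: preferential rate Free applies instead.
Duty = ¥448,123.23 × 0% = ¥0.00.
Total = ¥20,968.13 + ¥0.00 = ¥20,968.13.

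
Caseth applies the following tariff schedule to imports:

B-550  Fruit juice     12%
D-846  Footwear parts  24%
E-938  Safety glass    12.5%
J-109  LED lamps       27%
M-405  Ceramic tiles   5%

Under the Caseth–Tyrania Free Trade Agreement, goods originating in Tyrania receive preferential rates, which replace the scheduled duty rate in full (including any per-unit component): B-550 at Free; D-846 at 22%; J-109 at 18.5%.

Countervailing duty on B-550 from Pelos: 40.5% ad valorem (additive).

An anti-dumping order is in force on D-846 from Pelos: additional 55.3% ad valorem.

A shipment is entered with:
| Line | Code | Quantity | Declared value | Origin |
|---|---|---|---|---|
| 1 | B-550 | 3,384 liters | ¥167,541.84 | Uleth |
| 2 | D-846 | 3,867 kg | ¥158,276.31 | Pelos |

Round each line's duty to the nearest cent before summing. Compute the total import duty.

¥145,618.13

Line 1 (B-550, Uleth, 3,384 liters, ¥167,541.84):
Base rate for B-550 is 12%.
B-550 has an FTA preferential rate, but origin Uleth is not Tyrania; base rate stands.
The additional-duty order on B-550 targets Pelos, not Uleth; it does not apply.
Duty = ¥167,541.84 × 12% = ¥20,105.02.
Line 2 (D-846, Pelos, 3,867 kg, ¥158,276.31):
Base rate for D-846 is 24%.
D-846 has an FTA preferential rate, but origin Pelos is not Tyrania; base rate stands.
Additional duty on D-846 from Pelos: +55.3%. Applied ad valorem rate: 24% + 55.3% = 79.3%.
Duty = ¥158,276.31 × 79.3% = ¥125,513.11.
Total = ¥20,105.02 + ¥125,513.11 = ¥145,618.13.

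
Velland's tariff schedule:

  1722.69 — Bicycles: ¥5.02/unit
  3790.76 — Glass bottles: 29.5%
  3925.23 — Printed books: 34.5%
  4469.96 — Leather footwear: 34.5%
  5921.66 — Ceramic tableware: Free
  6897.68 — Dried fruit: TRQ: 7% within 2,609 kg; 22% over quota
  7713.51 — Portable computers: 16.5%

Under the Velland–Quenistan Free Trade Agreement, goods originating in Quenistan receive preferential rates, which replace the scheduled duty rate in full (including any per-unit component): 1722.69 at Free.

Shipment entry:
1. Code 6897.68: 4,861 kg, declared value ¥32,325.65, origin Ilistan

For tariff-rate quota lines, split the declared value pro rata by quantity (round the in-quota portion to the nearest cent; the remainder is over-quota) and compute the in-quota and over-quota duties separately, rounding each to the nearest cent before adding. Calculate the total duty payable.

¥4,509.17

Line 1 (6897.68, Ilistan, 4,861 kg, ¥32,325.65):
Code 6897.68 is under a tariff-rate quota (threshold 2,609 kg). In-quota: 2,609 kg at 7%; over-quota: 2,252 kg at 22%.
Pro-rata value split: in-quota = ¥32,325.65 × 2,609/4,861 = ¥17,349.85; over-quota = ¥32,325.65 − ¥17,349.85 = ¥14,975.80.
In-quota duty = ¥17,349.85 × 7% = ¥1,214.49. Over-quota duty = ¥14,975.80 × 22% = ¥3,294.68.
Line duty = ¥1,214.49 + ¥3,294.68 = ¥4,509.17.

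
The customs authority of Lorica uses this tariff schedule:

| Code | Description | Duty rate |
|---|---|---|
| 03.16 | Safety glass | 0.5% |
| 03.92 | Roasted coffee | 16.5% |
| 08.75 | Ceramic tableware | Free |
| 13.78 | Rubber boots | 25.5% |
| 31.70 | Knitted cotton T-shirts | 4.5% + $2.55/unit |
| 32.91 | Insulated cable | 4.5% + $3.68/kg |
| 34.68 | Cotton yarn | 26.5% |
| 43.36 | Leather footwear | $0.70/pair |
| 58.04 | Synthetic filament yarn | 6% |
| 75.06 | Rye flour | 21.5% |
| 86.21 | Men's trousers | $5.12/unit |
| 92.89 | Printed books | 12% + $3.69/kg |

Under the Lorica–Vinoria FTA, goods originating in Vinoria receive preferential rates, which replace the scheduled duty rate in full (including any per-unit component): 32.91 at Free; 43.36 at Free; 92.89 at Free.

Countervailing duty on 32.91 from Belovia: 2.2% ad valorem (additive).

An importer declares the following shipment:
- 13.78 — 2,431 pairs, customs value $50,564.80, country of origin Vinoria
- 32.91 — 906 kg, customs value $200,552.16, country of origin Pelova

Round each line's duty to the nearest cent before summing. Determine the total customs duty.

Line 1 (13.78, Vinoria, 2,431 pairs, $50,564.80):
Base rate for 13.78 is 25.5%.
Origin Vinoria is the FTA partner but 13.78 is not on the preference list; base rate stands.
Duty = $50,564.80 × 25.5% = $12,894.02.
Line 2 (32.91, Pelova, 906 kg, $200,552.16):
Base rate for 32.91 is 4.5% + $3.68/kg.
32.91 has an FTA preferential rate, but origin Pelova is not Vinoria; base rate stands.
The additional-duty order on 32.91 targets Belovia, not Pelova; it does not apply.
Duty = $200,552.16 × 4.5% + 906 × $3.68 = $12,358.93.
Total = $12,894.02 + $12,358.93 = $25,252.95.

$25,252.95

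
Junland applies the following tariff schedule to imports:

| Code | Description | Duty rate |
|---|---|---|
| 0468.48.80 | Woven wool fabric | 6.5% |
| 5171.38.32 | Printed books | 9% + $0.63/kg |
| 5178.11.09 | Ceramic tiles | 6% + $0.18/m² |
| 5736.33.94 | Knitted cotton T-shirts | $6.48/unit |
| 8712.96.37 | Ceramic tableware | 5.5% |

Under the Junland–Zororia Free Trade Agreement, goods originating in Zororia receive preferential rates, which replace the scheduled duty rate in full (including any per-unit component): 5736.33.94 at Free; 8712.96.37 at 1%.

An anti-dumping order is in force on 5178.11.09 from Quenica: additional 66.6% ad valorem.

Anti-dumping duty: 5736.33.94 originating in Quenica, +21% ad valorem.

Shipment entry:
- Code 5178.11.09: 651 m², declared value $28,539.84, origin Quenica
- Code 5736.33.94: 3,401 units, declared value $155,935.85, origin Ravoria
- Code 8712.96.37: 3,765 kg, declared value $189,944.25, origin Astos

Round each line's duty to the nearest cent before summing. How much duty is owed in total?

Line 1 (5178.11.09, Quenica, 651 m², $28,539.84):
Base rate for 5178.11.09 is 6% + $0.18/m².
Additional duty on 5178.11.09 from Quenica: +66.6%. Applied ad valorem rate: 6% + 66.6% = 72.6%.
Duty = $28,539.84 × 72.6% + 651 × $0.18 = $20,837.10.
Line 2 (5736.33.94, Ravoria, 3,401 units, $155,935.85):
Base rate for 5736.33.94 is $6.48/unit.
5736.33.94 has an FTA preferential rate, but origin Ravoria is not Zororia; base rate stands.
The additional-duty order on 5736.33.94 targets Quenica, not Ravoria; it does not apply.
Duty = 3,401 × $6.48 = $22,038.48.
Line 3 (8712.96.37, Astos, 3,765 kg, $189,944.25):
Base rate for 8712.96.37 is 5.5%.
8712.96.37 has an FTA preferential rate, but origin Astos is not Zororia; base rate stands.
Duty = $189,944.25 × 5.5% = $10,446.93.
Total = $20,837.10 + $22,038.48 + $10,446.93 = $53,322.51.

$53,322.51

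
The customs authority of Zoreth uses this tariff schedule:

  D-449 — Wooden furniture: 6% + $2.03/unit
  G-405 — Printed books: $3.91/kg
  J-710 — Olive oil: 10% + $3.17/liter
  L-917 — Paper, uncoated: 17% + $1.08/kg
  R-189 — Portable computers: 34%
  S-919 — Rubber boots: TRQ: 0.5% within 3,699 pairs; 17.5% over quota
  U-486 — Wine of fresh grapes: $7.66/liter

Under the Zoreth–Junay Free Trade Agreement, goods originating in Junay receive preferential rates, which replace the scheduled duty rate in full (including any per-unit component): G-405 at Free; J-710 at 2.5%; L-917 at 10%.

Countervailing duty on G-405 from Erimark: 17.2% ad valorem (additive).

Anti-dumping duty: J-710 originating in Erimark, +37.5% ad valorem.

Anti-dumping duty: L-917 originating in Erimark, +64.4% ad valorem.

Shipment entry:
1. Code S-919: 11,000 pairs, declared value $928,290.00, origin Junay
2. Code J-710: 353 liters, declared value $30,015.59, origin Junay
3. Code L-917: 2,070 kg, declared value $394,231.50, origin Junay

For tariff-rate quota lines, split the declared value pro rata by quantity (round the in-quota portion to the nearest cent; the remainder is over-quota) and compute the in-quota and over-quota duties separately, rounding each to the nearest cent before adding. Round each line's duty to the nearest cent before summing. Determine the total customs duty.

$149,557.32

Line 1 (S-919, Junay, 11,000 pairs, $928,290.00):
Code S-919 is under a tariff-rate quota (threshold 3,699 pairs). In-quota: 3,699 pairs at 0.5%; over-quota: 7,301 pairs at 17.5%.
Pro-rata value split: in-quota = $928,290.00 × 3,699/11,000 = $312,158.61; over-quota = $928,290.00 − $312,158.61 = $616,131.39.
In-quota duty = $312,158.61 × 0.5% = $1,560.79. Over-quota duty = $616,131.39 × 17.5% = $107,822.99.
Line duty = $1,560.79 + $107,822.99 = $109,383.78.
Line 2 (J-710, Junay, 353 liters, $30,015.59):
Base rate for J-710 is 10% + $3.17/liter.
Origin Junay qualifies under the Zoreth–Junay agreement and J-710 is covered: preferential rate 2.5% applies instead.
The additional-duty order on J-710 targets Erimark, not Junay; it does not apply.
Duty = $30,015.59 × 2.5% = $750.39.
Line 3 (L-917, Junay, 2,070 kg, $394,231.50):
Base rate for L-917 is 17% + $1.08/kg.
Origin Junay qualifies under the Zoreth–Junay agreement and L-917 is covered: preferential rate 10% applies instead.
The additional-duty order on L-917 targets Erimark, not Junay; it does not apply.
Duty = $394,231.50 × 10% = $39,423.15.
Total = $109,383.78 + $750.39 + $39,423.15 = $149,557.32.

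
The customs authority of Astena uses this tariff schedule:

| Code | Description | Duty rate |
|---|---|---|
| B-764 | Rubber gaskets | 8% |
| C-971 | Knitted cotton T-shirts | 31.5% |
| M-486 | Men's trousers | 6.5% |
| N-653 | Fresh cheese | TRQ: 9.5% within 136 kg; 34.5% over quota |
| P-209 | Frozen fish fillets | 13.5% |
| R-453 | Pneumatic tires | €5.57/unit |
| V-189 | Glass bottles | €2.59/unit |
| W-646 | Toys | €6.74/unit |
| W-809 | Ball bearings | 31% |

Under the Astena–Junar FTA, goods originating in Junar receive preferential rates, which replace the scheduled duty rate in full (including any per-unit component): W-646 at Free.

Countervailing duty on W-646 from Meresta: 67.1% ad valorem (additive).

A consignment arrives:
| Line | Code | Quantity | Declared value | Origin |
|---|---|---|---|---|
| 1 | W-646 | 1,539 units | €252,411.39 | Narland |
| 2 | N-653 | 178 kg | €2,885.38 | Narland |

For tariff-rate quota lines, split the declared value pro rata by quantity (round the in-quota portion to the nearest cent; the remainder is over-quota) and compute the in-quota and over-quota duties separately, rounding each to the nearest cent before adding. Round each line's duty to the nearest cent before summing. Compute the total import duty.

€10,817.17

Line 1 (W-646, Narland, 1,539 units, €252,411.39):
Base rate for W-646 is €6.74/unit.
W-646 has an FTA preferential rate, but origin Narland is not Junar; base rate stands.
The additional-duty order on W-646 targets Meresta, not Narland; it does not apply.
Duty = 1,539 × €6.74 = €10,372.86.
Line 2 (N-653, Narland, 178 kg, €2,885.38):
Code N-653 is under a tariff-rate quota (threshold 136 kg). In-quota: 136 kg at 9.5%; over-quota: 42 kg at 34.5%.
Pro-rata value split: in-quota = €2,885.38 × 136/178 = €2,204.56; over-quota = €2,885.38 − €2,204.56 = €680.82.
In-quota duty = €2,204.56 × 9.5% = €209.43. Over-quota duty = €680.82 × 34.5% = €234.88.
Line duty = €209.43 + €234.88 = €444.31.
Total = €10,372.86 + €444.31 = €10,817.17.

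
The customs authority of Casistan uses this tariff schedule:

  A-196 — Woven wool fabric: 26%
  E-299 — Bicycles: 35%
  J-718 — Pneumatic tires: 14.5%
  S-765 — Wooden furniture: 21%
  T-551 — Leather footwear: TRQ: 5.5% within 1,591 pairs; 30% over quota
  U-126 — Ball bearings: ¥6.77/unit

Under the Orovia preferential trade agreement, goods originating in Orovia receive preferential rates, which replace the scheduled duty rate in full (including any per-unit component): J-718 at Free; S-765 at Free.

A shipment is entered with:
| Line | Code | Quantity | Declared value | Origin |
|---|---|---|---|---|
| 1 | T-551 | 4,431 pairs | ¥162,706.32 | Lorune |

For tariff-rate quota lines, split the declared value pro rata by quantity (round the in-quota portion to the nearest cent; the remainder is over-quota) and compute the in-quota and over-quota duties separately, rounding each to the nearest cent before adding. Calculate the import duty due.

¥34,498.62

Line 1 (T-551, Lorune, 4,431 pairs, ¥162,706.32):
Code T-551 is under a tariff-rate quota (threshold 1,591 pairs). In-quota: 1,591 pairs at 5.5%; over-quota: 2,840 pairs at 30%.
Pro-rata value split: in-quota = ¥162,706.32 × 1,591/4,431 = ¥58,421.52; over-quota = ¥162,706.32 − ¥58,421.52 = ¥104,284.80.
In-quota duty = ¥58,421.52 × 5.5% = ¥3,213.18. Over-quota duty = ¥104,284.80 × 30% = ¥31,285.44.
Line duty = ¥3,213.18 + ¥31,285.44 = ¥34,498.62.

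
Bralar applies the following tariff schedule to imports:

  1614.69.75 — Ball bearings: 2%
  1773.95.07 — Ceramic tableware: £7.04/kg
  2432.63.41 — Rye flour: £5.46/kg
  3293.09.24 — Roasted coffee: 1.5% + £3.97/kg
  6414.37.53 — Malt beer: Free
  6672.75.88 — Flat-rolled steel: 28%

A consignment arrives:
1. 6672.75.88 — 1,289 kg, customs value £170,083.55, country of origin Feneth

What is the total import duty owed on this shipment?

£47,623.39

Line 1 (6672.75.88, Feneth, 1,289 kg, £170,083.55):
Base rate for 6672.75.88 is 28%.
Duty = £170,083.55 × 28% = £47,623.39.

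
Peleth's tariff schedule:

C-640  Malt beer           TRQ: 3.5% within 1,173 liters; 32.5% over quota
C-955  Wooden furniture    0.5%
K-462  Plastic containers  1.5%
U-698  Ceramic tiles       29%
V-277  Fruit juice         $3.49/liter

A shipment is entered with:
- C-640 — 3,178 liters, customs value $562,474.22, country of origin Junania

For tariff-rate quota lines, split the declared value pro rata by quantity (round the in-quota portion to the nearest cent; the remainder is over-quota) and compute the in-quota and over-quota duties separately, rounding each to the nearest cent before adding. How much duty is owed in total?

$122,597.43

Line 1 (C-640, Junania, 3,178 liters, $562,474.22):
Code C-640 is under a tariff-rate quota (threshold 1,173 liters). In-quota: 1,173 liters at 3.5%; over-quota: 2,005 liters at 32.5%.
Pro-rata value split: in-quota = $562,474.22 × 1,173/3,178 = $207,609.27; over-quota = $562,474.22 − $207,609.27 = $354,864.95.
In-quota duty = $207,609.27 × 3.5% = $7,266.32. Over-quota duty = $354,864.95 × 32.5% = $115,331.11.
Line duty = $7,266.32 + $115,331.11 = $122,597.43.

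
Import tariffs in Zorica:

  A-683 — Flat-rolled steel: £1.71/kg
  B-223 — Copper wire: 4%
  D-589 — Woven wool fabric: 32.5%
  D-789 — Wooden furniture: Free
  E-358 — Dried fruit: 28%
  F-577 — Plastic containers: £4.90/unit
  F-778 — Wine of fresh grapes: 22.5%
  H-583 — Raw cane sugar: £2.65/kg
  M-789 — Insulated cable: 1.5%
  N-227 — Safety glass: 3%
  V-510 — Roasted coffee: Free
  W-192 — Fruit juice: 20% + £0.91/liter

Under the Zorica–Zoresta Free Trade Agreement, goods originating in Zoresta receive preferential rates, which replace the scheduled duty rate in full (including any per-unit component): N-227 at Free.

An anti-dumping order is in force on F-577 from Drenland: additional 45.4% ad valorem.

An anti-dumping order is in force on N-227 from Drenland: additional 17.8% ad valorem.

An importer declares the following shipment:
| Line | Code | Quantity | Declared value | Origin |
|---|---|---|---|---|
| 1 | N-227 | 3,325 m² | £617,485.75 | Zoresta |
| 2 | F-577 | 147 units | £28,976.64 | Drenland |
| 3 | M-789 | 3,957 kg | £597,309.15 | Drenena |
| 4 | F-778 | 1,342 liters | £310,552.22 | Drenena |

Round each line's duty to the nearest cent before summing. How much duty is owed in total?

£92,709.58

Line 1 (N-227, Zoresta, 3,325 m², £617,485.75):
Base rate for N-227 is 3%.
Origin Zoresta qualifies under the Zorica–Zoresta agreement and N-227 is covered: preferential rate Free applies instead.
The additional-duty order on N-227 targets Drenland, not Zoresta; it does not apply.
Duty = £617,485.75 × 0% = £0.00.
Line 2 (F-577, Drenland, 147 units, £28,976.64):
Base rate for F-577 is £4.90/unit.
Additional duty on F-577 from Drenland: +45.4% ad valorem. Applied ad valorem rate = 45.4%.
Duty = £28,976.64 × 45.4% + 147 × £4.90 = £13,875.69.
Line 3 (M-789, Drenena, 3,957 kg, £597,309.15):
Base rate for M-789 is 1.5%.
Duty = £597,309.15 × 1.5% = £8,959.64.
Line 4 (F-778, Drenena, 1,342 liters, £310,552.22):
Base rate for F-778 is 22.5%.
Duty = £310,552.22 × 22.5% = £69,874.25.
Total = £0.00 + £13,875.69 + £8,959.64 + £69,874.25 = £92,709.58.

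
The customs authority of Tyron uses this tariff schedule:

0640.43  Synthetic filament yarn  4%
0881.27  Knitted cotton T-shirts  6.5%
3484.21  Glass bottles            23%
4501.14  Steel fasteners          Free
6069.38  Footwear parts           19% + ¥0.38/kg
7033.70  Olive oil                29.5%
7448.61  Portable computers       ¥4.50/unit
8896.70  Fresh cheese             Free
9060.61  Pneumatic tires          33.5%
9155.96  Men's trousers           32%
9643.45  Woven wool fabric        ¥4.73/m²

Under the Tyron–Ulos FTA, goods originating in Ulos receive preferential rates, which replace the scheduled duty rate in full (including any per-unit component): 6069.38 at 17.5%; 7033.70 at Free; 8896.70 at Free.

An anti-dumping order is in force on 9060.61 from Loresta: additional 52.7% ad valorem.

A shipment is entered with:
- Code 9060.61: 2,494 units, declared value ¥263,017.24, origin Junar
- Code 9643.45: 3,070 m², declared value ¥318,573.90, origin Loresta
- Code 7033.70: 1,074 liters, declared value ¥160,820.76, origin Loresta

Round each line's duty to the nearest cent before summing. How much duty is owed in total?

¥150,074.00

Line 1 (9060.61, Junar, 2,494 units, ¥263,017.24):
Base rate for 9060.61 is 33.5%.
The additional-duty order on 9060.61 targets Loresta, not Junar; it does not apply.
Duty = ¥263,017.24 × 33.5% = ¥88,110.78.
Line 2 (9643.45, Loresta, 3,070 m², ¥318,573.90):
Base rate for 9643.45 is ¥4.73/m².
Duty = 3,070 × ¥4.73 = ¥14,521.10.
Line 3 (7033.70, Loresta, 1,074 liters, ¥160,820.76):
Base rate for 7033.70 is 29.5%.
7033.70 has an FTA preferential rate, but origin Loresta is not Ulos; base rate stands.
Duty = ¥160,820.76 × 29.5% = ¥47,442.12.
Total = ¥88,110.78 + ¥14,521.10 + ¥47,442.12 = ¥150,074.00.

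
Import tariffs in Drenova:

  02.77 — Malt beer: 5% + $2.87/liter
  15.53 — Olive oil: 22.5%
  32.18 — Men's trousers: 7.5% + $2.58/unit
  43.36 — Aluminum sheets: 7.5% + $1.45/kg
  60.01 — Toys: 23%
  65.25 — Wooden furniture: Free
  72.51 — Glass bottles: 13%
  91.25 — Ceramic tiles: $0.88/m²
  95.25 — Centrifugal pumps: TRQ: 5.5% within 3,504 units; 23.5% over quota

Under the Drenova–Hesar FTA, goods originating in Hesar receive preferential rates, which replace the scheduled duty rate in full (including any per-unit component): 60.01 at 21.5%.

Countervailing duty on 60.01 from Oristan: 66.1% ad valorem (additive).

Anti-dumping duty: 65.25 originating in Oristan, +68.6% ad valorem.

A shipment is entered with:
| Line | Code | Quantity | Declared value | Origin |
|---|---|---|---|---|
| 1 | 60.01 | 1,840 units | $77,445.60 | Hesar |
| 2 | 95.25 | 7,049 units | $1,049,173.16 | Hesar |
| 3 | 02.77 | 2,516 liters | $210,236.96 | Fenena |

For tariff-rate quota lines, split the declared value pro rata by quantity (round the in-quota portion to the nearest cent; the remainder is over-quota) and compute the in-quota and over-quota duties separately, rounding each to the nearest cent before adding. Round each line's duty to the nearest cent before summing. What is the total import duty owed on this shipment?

Line 1 (60.01, Hesar, 1,840 units, $77,445.60):
Base rate for 60.01 is 23%.
Origin Hesar qualifies under the Drenova–Hesar agreement and 60.01 is covered: preferential rate 21.5% applies instead.
The additional-duty order on 60.01 targets Oristan, not Hesar; it does not apply.
Duty = $77,445.60 × 21.5% = $16,650.80.
Line 2 (95.25, Hesar, 7,049 units, $1,049,173.16):
Code 95.25 is under a tariff-rate quota (threshold 3,504 units). In-quota: 3,504 units at 5.5%; over-quota: 3,545 units at 23.5%.
Pro-rata value split: in-quota = $1,049,173.16 × 3,504/7,049 = $521,535.36; over-quota = $1,049,173.16 − $521,535.36 = $527,637.80.
In-quota duty = $521,535.36 × 5.5% = $28,684.44. Over-quota duty = $527,637.80 × 23.5% = $123,994.88.
Line duty = $28,684.44 + $123,994.88 = $152,679.32.
Line 3 (02.77, Fenena, 2,516 liters, $210,236.96):
Base rate for 02.77 is 5% + $2.87/liter.
Duty = $210,236.96 × 5% + 2,516 × $2.87 = $17,732.77.
Total = $16,650.80 + $152,679.32 + $17,732.77 = $187,062.89.

$187,062.89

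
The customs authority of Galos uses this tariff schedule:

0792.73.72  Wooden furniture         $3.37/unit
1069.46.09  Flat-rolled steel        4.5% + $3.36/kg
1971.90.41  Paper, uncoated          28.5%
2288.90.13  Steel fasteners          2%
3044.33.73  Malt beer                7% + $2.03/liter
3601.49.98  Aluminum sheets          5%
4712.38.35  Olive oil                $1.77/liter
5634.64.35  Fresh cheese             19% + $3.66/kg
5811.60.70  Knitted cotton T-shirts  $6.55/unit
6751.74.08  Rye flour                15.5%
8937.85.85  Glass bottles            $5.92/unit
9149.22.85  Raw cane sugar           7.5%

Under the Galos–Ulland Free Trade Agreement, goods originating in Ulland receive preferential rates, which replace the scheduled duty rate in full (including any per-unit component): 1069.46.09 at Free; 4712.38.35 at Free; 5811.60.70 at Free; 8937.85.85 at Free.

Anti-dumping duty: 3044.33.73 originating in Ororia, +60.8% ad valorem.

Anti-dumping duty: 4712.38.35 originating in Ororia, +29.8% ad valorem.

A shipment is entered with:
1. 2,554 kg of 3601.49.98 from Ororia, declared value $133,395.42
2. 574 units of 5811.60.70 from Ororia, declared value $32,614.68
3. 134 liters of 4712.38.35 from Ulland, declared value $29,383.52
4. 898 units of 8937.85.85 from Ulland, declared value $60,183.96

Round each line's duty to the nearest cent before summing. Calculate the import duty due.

$10,429.47

Line 1 (3601.49.98, Ororia, 2,554 kg, $133,395.42):
Base rate for 3601.49.98 is 5%.
Duty = $133,395.42 × 5% = $6,669.77.
Line 2 (5811.60.70, Ororia, 574 units, $32,614.68):
Base rate for 5811.60.70 is $6.55/unit.
5811.60.70 has an FTA preferential rate, but origin Ororia is not Ulland; base rate stands.
Duty = 574 × $6.55 = $3,759.70.
Line 3 (4712.38.35, Ulland, 134 liters, $29,383.52):
Base rate for 4712.38.35 is $1.77/liter.
Origin Ulland qualifies under the Galos–Ulland agreement and 4712.38.35 is covered: preferential rate Free applies instead.
The additional-duty order on 4712.38.35 targets Ororia, not Ulland; it does not apply.
Duty = $29,383.52 × 0% = $0.00.
Line 4 (8937.85.85, Ulland, 898 units, $60,183.96):
Base rate for 8937.85.85 is $5.92/unit.
Origin Ulland qualifies under the Galos–Ulland agreement and 8937.85.85 is covered: preferential rate Free applies instead.
Duty = $60,183.96 × 0% = $0.00.
Total = $6,669.77 + $3,759.70 + $0.00 + $0.00 = $10,429.47.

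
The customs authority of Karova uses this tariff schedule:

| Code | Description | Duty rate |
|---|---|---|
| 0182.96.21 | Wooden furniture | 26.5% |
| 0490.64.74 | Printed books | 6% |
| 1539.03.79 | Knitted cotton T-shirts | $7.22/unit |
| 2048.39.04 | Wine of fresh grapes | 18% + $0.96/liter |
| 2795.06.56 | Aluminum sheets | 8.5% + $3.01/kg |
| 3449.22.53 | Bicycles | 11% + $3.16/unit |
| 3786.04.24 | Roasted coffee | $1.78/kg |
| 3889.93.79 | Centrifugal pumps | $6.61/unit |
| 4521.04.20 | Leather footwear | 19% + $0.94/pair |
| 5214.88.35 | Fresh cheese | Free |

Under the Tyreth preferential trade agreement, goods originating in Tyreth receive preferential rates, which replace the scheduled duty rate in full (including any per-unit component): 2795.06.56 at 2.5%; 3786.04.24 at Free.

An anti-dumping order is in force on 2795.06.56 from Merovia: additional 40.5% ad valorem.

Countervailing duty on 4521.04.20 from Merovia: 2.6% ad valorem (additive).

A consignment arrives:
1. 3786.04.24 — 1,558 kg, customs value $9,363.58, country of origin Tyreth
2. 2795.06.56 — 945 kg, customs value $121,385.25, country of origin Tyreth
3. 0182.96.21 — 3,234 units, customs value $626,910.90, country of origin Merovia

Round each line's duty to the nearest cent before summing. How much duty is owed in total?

$169,166.02

Line 1 (3786.04.24, Tyreth, 1,558 kg, $9,363.58):
Base rate for 3786.04.24 is $1.78/kg.
Origin Tyreth qualifies under the Karova–Tyreth agreement and 3786.04.24 is covered: preferential rate Free applies instead.
Duty = $9,363.58 × 0% = $0.00.
Line 2 (2795.06.56, Tyreth, 945 kg, $121,385.25):
Base rate for 2795.06.56 is 8.5% + $3.01/kg.
Origin Tyreth qualifies under the Karova–Tyreth agreement and 2795.06.56 is covered: preferential rate 2.5% applies instead.
The additional-duty order on 2795.06.56 targets Merovia, not Tyreth; it does not apply.
Duty = $121,385.25 × 2.5% = $3,034.63.
Line 3 (0182.96.21, Merovia, 3,234 units, $626,910.90):
Base rate for 0182.96.21 is 26.5%.
Duty = $626,910.90 × 26.5% = $166,131.39.
Total = $0.00 + $3,034.63 + $166,131.39 = $169,166.02.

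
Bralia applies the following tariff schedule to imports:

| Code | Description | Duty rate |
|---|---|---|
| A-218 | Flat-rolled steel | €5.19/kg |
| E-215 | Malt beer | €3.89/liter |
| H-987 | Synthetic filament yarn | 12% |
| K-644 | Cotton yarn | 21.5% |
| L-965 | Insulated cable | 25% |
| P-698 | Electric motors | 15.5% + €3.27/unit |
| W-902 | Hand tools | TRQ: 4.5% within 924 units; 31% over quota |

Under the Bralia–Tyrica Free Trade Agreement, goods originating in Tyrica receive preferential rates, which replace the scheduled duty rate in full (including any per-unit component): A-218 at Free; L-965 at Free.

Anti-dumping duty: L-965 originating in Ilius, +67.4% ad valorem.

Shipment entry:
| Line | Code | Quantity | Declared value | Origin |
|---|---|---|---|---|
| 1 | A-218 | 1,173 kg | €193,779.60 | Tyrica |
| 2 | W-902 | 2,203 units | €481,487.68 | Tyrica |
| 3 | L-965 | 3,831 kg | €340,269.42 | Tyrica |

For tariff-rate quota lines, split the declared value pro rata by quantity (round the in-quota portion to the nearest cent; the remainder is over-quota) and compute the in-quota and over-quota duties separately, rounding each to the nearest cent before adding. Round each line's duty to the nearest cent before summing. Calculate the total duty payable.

Line 1 (A-218, Tyrica, 1,173 kg, €193,779.60):
Base rate for A-218 is €5.19/kg.
Origin Tyrica qualifies under the Bralia–Tyrica agreement and A-218 is covered: preferential rate Free applies instead.
Duty = €193,779.60 × 0% = €0.00.
Line 2 (W-902, Tyrica, 2,203 units, €481,487.68):
Code W-902 is under a tariff-rate quota (threshold 924 units). In-quota: 924 units at 4.5%; over-quota: 1,279 units at 31%.
Pro-rata value split: in-quota = €481,487.68 × 924/2,203 = €201,949.44; over-quota = €481,487.68 − €201,949.44 = €279,538.24.
In-quota duty = €201,949.44 × 4.5% = €9,087.72. Over-quota duty = €279,538.24 × 31% = €86,656.85.
Line duty = €9,087.72 + €86,656.85 = €95,744.57.
Line 3 (L-965, Tyrica, 3,831 kg, €340,269.42):
Base rate for L-965 is 25%.
Origin Tyrica qualifies under the Bralia–Tyrica agreement and L-965 is covered: preferential rate Free applies instead.
The additional-duty order on L-965 targets Ilius, not Tyrica; it does not apply.
Duty = €340,269.42 × 0% = €0.00.
Total = €0.00 + €95,744.57 + €0.00 = €95,744.57.

€95,744.57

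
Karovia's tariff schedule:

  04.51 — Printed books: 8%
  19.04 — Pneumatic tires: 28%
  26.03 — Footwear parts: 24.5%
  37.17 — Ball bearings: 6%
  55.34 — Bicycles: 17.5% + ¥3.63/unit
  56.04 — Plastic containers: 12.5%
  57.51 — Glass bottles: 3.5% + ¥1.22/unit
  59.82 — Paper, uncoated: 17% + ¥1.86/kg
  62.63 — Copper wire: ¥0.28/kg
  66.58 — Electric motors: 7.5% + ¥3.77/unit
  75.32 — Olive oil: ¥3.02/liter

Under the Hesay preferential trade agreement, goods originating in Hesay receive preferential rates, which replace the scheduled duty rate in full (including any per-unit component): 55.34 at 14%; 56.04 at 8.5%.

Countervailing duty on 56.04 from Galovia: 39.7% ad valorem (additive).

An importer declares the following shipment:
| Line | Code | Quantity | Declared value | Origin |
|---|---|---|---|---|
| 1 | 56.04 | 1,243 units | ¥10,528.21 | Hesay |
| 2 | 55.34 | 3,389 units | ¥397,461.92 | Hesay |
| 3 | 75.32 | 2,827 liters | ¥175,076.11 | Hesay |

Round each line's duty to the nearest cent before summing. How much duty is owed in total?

Line 1 (56.04, Hesay, 1,243 units, ¥10,528.21):
Base rate for 56.04 is 12.5%.
Origin Hesay qualifies under the Karovia–Hesay agreement and 56.04 is covered: preferential rate 8.5% applies instead.
The additional-duty order on 56.04 targets Galovia, not Hesay; it does not apply.
Duty = ¥10,528.21 × 8.5% = ¥894.90.
Line 2 (55.34, Hesay, 3,389 units, ¥397,461.92):
Base rate for 55.34 is 17.5% + ¥3.63/unit.
Origin Hesay qualifies under the Karovia–Hesay agreement and 55.34 is covered: preferential rate 14% applies instead.
Duty = ¥397,461.92 × 14% = ¥55,644.67.
Line 3 (75.32, Hesay, 2,827 liters, ¥175,076.11):
Base rate for 75.32 is ¥3.02/liter.
Origin Hesay is the FTA partner but 75.32 is not on the preference list; base rate stands.
Duty = 2,827 × ¥3.02 = ¥8,537.54.
Total = ¥894.90 + ¥55,644.67 + ¥8,537.54 = ¥65,077.11.

¥65,077.11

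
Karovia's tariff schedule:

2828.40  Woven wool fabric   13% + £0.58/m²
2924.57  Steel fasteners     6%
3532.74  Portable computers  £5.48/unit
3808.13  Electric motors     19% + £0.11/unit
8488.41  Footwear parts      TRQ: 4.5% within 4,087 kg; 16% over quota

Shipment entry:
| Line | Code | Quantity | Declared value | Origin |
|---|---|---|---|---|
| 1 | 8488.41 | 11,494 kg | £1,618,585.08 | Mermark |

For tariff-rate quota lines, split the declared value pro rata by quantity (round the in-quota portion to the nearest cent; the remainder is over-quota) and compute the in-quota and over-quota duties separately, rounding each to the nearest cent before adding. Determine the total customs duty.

Line 1 (8488.41, Mermark, 11,494 kg, £1,618,585.08):
Code 8488.41 is under a tariff-rate quota (threshold 4,087 kg). In-quota: 4,087 kg at 4.5%; over-quota: 7,407 kg at 16%.
Pro-rata value split: in-quota = £1,618,585.08 × 4,087/11,494 = £575,531.34; over-quota = £1,618,585.08 − £575,531.34 = £1,043,053.74.
In-quota duty = £575,531.34 × 4.5% = £25,898.91. Over-quota duty = £1,043,053.74 × 16% = £166,888.60.
Line duty = £25,898.91 + £166,888.60 = £192,787.51.

£192,787.51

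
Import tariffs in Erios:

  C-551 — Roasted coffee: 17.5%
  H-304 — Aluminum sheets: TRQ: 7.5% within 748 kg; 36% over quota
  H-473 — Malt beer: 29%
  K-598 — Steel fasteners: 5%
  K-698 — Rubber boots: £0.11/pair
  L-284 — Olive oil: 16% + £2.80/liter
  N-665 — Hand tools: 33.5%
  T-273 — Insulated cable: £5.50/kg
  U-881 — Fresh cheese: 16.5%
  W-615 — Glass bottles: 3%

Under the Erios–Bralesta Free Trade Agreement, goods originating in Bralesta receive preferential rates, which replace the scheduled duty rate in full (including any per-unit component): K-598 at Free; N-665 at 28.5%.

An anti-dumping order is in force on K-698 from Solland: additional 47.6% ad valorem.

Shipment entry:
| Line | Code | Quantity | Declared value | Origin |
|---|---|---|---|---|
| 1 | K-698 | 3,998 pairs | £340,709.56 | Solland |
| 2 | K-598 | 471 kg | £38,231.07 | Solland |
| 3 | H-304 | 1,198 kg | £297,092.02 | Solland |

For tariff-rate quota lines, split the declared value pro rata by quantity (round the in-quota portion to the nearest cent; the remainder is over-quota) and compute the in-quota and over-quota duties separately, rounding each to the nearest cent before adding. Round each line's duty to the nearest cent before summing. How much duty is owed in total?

£218,615.70

Line 1 (K-698, Solland, 3,998 pairs, £340,709.56):
Base rate for K-698 is £0.11/pair.
Additional duty on K-698 from Solland: +47.6% ad valorem. Applied ad valorem rate = 47.6%.
Duty = £340,709.56 × 47.6% + 3,998 × £0.11 = £162,617.53.
Line 2 (K-598, Solland, 471 kg, £38,231.07):
Base rate for K-598 is 5%.
K-598 has an FTA preferential rate, but origin Solland is not Bralesta; base rate stands.
Duty = £38,231.07 × 5% = £1,911.55.
Line 3 (H-304, Solland, 1,198 kg, £297,092.02):
Code H-304 is under a tariff-rate quota (threshold 748 kg). In-quota: 748 kg at 7.5%; over-quota: 450 kg at 36%.
Pro-rata value split: in-quota = £297,092.02 × 748/1,198 = £185,496.52; over-quota = £297,092.02 − £185,496.52 = £111,595.50.
In-quota duty = £185,496.52 × 7.5% = £13,912.24. Over-quota duty = £111,595.50 × 36% = £40,174.38.
Line duty = £13,912.24 + £40,174.38 = £54,086.62.
Total = £162,617.53 + £1,911.55 + £54,086.62 = £218,615.70.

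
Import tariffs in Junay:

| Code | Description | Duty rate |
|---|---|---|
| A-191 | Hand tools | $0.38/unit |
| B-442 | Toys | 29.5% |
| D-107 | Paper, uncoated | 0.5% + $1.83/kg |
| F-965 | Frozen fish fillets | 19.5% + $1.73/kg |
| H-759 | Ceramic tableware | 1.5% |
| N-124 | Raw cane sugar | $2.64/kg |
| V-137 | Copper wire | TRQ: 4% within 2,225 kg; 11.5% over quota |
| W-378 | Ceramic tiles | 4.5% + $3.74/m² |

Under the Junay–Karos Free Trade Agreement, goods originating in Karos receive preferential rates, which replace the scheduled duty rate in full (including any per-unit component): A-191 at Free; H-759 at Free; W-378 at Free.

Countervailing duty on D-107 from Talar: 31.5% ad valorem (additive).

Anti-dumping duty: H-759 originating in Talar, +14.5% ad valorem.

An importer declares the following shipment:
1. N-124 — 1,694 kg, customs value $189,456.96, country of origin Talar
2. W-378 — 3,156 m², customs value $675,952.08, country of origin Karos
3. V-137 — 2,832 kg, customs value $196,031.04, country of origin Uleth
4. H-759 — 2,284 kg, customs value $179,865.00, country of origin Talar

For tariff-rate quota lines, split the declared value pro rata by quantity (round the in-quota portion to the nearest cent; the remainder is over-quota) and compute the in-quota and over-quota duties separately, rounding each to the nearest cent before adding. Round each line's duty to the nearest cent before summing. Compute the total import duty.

Line 1 (N-124, Talar, 1,694 kg, $189,456.96):
Base rate for N-124 is $2.64/kg.
Duty = 1,694 × $2.64 = $4,472.16.
Line 2 (W-378, Karos, 3,156 m², $675,952.08):
Base rate for W-378 is 4.5% + $3.74/m².
Origin Karos qualifies under the Junay–Karos agreement and W-378 is covered: preferential rate Free applies instead.
Duty = $675,952.08 × 0% = $0.00.
Line 3 (V-137, Uleth, 2,832 kg, $196,031.04):
Code V-137 is under a tariff-rate quota (threshold 2,225 kg). In-quota: 2,225 kg at 4%; over-quota: 607 kg at 11.5%.
Pro-rata value split: in-quota = $196,031.04 × 2,225/2,832 = $154,014.50; over-quota = $196,031.04 − $154,014.50 = $42,016.54.
In-quota duty = $154,014.50 × 4% = $6,160.58. Over-quota duty = $42,016.54 × 11.5% = $4,831.90.
Line duty = $6,160.58 + $4,831.90 = $10,992.48.
Line 4 (H-759, Talar, 2,284 kg, $179,865.00):
Base rate for H-759 is 1.5%.
H-759 has an FTA preferential rate, but origin Talar is not Karos; base rate stands.
Additional duty on H-759 from Talar: +14.5%. Applied ad valorem rate: 1.5% + 14.5% = 16%.
Duty = $179,865.00 × 16% = $28,778.40.
Total = $4,472.16 + $0.00 + $10,992.48 + $28,778.40 = $44,243.04.

$44,243.04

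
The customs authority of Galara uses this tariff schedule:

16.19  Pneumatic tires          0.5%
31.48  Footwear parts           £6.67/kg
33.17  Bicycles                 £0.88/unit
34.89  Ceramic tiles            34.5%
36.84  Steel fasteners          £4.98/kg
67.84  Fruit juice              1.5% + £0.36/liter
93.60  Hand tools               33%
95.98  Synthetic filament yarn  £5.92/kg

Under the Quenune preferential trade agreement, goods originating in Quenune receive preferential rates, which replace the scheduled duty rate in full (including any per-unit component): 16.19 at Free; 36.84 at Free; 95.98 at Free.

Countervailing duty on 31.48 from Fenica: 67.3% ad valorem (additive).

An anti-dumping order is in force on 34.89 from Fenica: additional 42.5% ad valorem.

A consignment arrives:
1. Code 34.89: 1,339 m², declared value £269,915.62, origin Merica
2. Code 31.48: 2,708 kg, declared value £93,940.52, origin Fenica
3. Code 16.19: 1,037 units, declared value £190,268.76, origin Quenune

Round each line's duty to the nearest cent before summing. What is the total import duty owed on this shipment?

£174,405.22

Line 1 (34.89, Merica, 1,339 m², £269,915.62):
Base rate for 34.89 is 34.5%.
The additional-duty order on 34.89 targets Fenica, not Merica; it does not apply.
Duty = £269,915.62 × 34.5% = £93,120.89.
Line 2 (31.48, Fenica, 2,708 kg, £93,940.52):
Base rate for 31.48 is £6.67/kg.
Additional duty on 31.48 from Fenica: +67.3% ad valorem. Applied ad valorem rate = 67.3%.
Duty = £93,940.52 × 67.3% + 2,708 × £6.67 = £81,284.33.
Line 3 (16.19, Quenune, 1,037 units, £190,268.76):
Base rate for 16.19 is 0.5%.
Origin Quenune qualifies under the Galara–Quenune agreement and 16.19 is covered: preferential rate Free applies instead.
Duty = £190,268.76 × 0% = £0.00.
Total = £93,120.89 + £81,284.33 + £0.00 = £174,405.22.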